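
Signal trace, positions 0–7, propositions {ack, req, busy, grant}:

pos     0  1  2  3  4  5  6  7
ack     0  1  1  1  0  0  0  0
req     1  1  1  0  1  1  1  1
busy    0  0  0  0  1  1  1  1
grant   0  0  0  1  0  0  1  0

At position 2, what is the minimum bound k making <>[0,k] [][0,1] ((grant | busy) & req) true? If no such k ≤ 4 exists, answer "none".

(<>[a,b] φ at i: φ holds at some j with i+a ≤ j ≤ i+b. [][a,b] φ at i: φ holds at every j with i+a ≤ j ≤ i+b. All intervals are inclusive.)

Scan j = 2,3,… for [][0,1] ((grant | busy) & req):
  j=2: fails
  j=3: fails
  j=4: holds
First hit at j=4, so smallest k = 4-2 = 2.

2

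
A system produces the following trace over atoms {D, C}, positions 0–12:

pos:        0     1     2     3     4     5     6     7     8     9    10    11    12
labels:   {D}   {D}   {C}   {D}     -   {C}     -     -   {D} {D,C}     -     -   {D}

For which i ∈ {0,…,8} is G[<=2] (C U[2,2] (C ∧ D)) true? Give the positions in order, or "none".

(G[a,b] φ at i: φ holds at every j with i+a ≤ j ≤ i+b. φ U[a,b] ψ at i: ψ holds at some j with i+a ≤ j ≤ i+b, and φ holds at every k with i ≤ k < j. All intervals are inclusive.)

none

Evaluate at each i in [0,8]:
  i=0: ✗ (fails at j=0)
  i=1: ✗ (fails at j=1)
  i=2: ✗ (fails at j=2)
  i=3: ✗ (fails at j=3)
  i=4: ✗ (fails at j=4)
  i=5: ✗ (fails at j=5)
  i=6: ✗ (fails at j=6)
  i=7: ✗ (fails at j=7)
  i=8: ✗ (fails at j=8)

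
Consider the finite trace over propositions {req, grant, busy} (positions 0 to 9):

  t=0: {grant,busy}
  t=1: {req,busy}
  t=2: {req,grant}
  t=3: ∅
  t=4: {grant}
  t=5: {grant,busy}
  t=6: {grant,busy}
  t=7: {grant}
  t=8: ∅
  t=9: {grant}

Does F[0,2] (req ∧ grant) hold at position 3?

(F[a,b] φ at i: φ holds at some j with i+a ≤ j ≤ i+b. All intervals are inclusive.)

Check (req ∧ grant) at each j in [3,5]:
  j=3: false
  j=4: false
  j=5: false
No position in the window satisfies it → formula fails.

Does not hold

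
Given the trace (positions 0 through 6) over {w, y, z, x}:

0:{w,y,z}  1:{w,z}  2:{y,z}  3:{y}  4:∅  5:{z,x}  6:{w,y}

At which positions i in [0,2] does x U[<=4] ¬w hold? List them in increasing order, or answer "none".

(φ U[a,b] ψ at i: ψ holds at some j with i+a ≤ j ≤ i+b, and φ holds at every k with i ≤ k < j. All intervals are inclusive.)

Evaluate at each i in [0,2]:
  i=0: ✗ (lhs fails at k=0 before rhs at j=2)
  i=1: ✗ (lhs fails at k=1 before rhs at j=2)
  i=2: ✓ (rhs at j=2)

2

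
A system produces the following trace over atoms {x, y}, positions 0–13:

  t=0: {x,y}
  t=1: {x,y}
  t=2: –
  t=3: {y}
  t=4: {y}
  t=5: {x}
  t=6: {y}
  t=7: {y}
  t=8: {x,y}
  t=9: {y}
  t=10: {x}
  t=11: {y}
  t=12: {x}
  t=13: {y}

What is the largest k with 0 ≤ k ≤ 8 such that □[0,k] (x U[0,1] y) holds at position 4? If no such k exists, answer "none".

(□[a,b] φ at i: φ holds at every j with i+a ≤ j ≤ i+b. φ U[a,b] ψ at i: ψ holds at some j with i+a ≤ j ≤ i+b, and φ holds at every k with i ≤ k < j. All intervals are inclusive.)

8

(x U[0,1] y) must hold from j=4 onward; find where it first fails.
  j=4: holds
  j=5: holds
  j=6: holds
  j=7: holds
  j=8: holds
  j=9: holds
  j=10: holds
  j=11: holds
  j=12: holds
Holds through j=12; largest k = 8.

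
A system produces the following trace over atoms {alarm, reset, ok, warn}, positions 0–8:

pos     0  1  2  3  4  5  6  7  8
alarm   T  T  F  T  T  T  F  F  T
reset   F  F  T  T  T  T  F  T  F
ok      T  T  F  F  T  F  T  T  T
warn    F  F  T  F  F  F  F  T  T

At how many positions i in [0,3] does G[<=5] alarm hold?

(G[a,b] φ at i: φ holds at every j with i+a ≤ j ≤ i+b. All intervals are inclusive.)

Evaluate at each i in [0,3]:
  i=0: ✗ (fails at j=2)
  i=1: ✗ (fails at j=2)
  i=2: ✗ (fails at j=2)
  i=3: ✗ (fails at j=6)
Positions where it holds: {} → 0.

0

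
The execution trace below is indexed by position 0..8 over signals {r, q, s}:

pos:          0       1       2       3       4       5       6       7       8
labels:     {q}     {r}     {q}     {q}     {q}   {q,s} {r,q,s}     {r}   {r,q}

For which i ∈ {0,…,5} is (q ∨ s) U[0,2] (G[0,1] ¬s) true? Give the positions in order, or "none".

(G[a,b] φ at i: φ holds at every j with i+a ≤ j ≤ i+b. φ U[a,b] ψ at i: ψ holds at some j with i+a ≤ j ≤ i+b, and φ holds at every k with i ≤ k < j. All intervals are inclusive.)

0, 1, 2, 3, 5

Evaluate at each i in [0,5]:
  i=0: ✓ (rhs at j=0)
  i=1: ✓ (rhs at j=1)
  i=2: ✓ (rhs at j=2)
  i=3: ✓ (rhs at j=3)
  i=4: ✗ (no rhs in [4,6])
  i=5: ✓ (rhs at j=7; lhs holds on [5,6])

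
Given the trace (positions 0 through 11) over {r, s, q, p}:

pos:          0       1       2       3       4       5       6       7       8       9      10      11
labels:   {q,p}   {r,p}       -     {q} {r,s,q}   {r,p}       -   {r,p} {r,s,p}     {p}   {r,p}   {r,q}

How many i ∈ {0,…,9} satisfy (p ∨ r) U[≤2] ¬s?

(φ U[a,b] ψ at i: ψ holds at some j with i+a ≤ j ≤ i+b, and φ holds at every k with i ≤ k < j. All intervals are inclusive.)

Evaluate at each i in [0,9]:
  i=0: ✓ (rhs at j=0)
  i=1: ✓ (rhs at j=1)
  i=2: ✓ (rhs at j=2)
  i=3: ✓ (rhs at j=3)
  i=4: ✓ (rhs at j=5; lhs holds on [4,4])
  i=5: ✓ (rhs at j=5)
  i=6: ✓ (rhs at j=6)
  i=7: ✓ (rhs at j=7)
  i=8: ✓ (rhs at j=9; lhs holds on [8,8])
  i=9: ✓ (rhs at j=9)
Positions where it holds: {0, 1, 2, 3, 4, 5, 6, 7, 8, 9} → 10.

10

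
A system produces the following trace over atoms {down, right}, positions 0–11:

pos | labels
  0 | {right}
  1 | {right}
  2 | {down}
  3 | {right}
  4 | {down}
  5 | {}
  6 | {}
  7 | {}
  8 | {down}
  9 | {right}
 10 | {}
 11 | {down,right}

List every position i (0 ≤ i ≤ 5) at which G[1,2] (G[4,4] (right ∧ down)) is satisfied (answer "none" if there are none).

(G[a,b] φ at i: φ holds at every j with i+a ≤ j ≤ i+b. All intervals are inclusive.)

Evaluate at each i in [0,5]:
  i=0: ✗ (fails at j=1)
  i=1: ✗ (fails at j=2)
  i=2: ✗ (fails at j=3)
  i=3: ✗ (fails at j=4)
  i=4: ✗ (fails at j=5)
  i=5: ✗ (fails at j=6)

none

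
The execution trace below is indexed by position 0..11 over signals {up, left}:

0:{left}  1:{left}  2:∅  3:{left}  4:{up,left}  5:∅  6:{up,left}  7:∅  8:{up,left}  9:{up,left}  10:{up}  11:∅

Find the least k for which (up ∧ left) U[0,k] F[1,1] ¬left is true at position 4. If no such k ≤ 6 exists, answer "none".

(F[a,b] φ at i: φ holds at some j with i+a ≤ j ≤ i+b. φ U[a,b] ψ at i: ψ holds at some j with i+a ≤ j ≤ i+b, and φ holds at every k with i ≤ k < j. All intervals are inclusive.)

Need earliest j ≥ 4 with F[1,1] ¬left, and (up ∧ left) at every k in [4,j-1].
  j=4: rhs holds (empty prefix). k = 0.

0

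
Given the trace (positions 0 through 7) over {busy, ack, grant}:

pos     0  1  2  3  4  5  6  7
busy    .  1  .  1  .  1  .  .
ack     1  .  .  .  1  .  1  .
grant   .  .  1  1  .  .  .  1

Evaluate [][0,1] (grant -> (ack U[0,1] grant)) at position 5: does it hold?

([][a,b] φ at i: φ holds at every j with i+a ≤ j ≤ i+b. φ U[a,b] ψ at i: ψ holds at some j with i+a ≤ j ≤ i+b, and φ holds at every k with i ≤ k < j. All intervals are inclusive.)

Yes

Check (grant -> (ack U[0,1] grant)) at every j in [5,6]:
  j=5: antecedent false → ✓
  j=6: antecedent false → ✓
All positions satisfy it → formula holds.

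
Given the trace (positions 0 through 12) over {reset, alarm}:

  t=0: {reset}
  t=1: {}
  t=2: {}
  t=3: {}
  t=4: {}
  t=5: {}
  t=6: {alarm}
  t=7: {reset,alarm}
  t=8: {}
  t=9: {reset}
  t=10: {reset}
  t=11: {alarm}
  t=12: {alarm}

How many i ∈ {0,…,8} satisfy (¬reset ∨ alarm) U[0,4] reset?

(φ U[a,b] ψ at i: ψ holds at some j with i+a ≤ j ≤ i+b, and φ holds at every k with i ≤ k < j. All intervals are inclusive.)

Evaluate at each i in [0,8]:
  i=0: ✓ (rhs at j=0)
  i=1: ✗ (no rhs in [1,5])
  i=2: ✗ (no rhs in [2,6])
  i=3: ✓ (rhs at j=7; lhs holds on [3,6])
  i=4: ✓ (rhs at j=7; lhs holds on [4,6])
  i=5: ✓ (rhs at j=7; lhs holds on [5,6])
  i=6: ✓ (rhs at j=7; lhs holds on [6,6])
  i=7: ✓ (rhs at j=7)
  i=8: ✓ (rhs at j=9; lhs holds on [8,8])
Positions where it holds: {0, 3, 4, 5, 6, 7, 8} → 7.

7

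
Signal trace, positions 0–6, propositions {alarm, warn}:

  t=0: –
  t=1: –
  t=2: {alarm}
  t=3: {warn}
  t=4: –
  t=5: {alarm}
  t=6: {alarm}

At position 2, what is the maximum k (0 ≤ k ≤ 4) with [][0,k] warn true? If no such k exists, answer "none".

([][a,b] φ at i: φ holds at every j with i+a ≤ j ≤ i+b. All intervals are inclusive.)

none

warn must hold from j=2 onward; find where it first fails.
  j=2: fails → no k works.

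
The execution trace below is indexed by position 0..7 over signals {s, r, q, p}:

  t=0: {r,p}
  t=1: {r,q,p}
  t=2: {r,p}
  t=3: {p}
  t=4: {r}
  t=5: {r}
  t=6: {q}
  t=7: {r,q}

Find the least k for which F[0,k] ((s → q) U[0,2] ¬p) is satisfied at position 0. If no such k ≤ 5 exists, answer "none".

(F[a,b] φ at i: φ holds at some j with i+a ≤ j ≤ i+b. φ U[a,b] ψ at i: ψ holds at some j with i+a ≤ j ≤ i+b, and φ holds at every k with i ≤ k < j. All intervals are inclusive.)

2

Scan j = 0,1,… for ((s → q) U[0,2] ¬p):
  j=0: fails
  j=1: fails
  j=2: holds
First hit at j=2, so smallest k = 2-0 = 2.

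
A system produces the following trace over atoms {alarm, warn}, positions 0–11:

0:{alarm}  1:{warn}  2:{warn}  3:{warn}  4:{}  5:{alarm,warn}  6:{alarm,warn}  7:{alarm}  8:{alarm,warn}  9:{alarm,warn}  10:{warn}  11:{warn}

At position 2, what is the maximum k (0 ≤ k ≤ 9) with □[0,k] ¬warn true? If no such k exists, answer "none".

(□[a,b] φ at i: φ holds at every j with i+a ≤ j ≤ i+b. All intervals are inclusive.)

none

¬warn must hold from j=2 onward; find where it first fails.
  j=2: fails → no k works.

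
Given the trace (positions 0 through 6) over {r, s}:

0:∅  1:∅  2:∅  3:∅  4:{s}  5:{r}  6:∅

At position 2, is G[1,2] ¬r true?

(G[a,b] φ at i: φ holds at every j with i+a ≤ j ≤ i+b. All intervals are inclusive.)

True

Check ¬r at every j in [3,4]:
  j=3: true
  j=4: true
All positions satisfy it → formula holds.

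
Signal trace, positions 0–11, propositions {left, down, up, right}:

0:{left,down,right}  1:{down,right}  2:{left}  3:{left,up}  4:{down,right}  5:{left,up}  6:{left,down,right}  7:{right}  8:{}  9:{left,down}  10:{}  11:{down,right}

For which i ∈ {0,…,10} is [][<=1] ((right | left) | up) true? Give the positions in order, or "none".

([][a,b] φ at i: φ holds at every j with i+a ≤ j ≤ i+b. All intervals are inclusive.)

0, 1, 2, 3, 4, 5, 6

Evaluate at each i in [0,10]:
  i=0: ✓ (all of [0,1])
  i=1: ✓ (all of [1,2])
  i=2: ✓ (all of [2,3])
  i=3: ✓ (all of [3,4])
  i=4: ✓ (all of [4,5])
  i=5: ✓ (all of [5,6])
  i=6: ✓ (all of [6,7])
  i=7: ✗ (fails at j=8)
  i=8: ✗ (fails at j=8)
  i=9: ✗ (fails at j=10)
  i=10: ✗ (fails at j=10)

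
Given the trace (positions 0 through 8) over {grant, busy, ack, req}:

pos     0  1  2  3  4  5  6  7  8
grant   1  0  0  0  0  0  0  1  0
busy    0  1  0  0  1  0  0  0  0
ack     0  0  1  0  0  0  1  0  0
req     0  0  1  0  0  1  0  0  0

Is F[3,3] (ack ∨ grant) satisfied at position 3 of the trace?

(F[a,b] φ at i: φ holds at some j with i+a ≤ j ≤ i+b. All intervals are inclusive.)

Yes

Check (ack ∨ grant) at each j in [6,6]:
  j=6: true
Found at j=6 → formula holds.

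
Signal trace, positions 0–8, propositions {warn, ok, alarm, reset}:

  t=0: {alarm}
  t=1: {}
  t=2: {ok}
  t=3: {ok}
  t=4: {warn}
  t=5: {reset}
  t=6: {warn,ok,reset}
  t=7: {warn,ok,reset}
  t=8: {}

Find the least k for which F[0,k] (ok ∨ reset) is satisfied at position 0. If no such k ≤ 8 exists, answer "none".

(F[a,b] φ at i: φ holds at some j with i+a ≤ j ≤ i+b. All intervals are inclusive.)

2

Scan j = 0,1,… for (ok ∨ reset):
  j=0: fails
  j=1: fails
  j=2: holds
First hit at j=2, so smallest k = 2-0 = 2.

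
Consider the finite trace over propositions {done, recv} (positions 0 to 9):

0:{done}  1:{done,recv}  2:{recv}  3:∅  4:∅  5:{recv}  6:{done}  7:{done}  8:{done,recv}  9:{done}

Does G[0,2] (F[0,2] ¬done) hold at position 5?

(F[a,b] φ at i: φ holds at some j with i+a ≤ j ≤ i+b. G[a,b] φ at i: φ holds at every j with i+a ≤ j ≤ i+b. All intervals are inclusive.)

Check F[0,2] ¬done at every j in [5,7]:
  j=5: holds (witness at 5)
  j=6: fails (none in [6,8])
  j=7: fails (none in [7,9])
Fails at j=6 → formula fails.

No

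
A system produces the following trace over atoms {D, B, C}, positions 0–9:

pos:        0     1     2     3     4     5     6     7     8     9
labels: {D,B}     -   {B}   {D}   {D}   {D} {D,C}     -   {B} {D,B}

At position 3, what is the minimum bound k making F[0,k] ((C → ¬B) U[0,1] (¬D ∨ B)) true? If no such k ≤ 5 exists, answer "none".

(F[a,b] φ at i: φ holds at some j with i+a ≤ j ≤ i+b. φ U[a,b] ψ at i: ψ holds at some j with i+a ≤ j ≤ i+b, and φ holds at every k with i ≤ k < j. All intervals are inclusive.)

3

Scan j = 3,4,… for ((C → ¬B) U[0,1] (¬D ∨ B)):
  j=3: fails
  j=4: fails
  j=5: fails
  j=6: holds
First hit at j=6, so smallest k = 6-3 = 3.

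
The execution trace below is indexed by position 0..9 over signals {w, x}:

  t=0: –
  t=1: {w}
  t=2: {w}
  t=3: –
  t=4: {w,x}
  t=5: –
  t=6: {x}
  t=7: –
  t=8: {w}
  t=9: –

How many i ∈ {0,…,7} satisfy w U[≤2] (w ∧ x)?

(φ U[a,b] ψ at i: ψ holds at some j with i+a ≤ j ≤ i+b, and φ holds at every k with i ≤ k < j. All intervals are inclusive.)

1

Evaluate at each i in [0,7]:
  i=0: ✗ (no rhs in [0,2])
  i=1: ✗ (no rhs in [1,3])
  i=2: ✗ (lhs fails at k=3 before rhs at j=4)
  i=3: ✗ (lhs fails at k=3 before rhs at j=4)
  i=4: ✓ (rhs at j=4)
  i=5: ✗ (no rhs in [5,7])
  i=6: ✗ (no rhs in [6,8])
  i=7: ✗ (no rhs in [7,9])
Positions where it holds: {4} → 1.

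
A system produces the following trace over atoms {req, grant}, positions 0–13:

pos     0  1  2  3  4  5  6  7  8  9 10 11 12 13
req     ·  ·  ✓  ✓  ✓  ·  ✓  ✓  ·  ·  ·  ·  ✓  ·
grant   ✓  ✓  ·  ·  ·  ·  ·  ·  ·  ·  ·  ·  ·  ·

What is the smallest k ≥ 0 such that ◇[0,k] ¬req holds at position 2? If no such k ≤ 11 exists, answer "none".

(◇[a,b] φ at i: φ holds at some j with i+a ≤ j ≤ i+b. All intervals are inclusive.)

3

Scan j = 2,3,… for ¬req:
  j=2: fails
  j=3: fails
  j=4: fails
  j=5: holds
First hit at j=5, so smallest k = 5-2 = 3.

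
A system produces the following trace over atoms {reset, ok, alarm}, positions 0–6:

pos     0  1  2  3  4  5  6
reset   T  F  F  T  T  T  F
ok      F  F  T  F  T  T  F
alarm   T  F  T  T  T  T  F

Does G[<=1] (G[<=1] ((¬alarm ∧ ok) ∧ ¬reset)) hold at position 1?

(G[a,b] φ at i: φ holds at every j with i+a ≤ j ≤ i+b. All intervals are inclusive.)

False

Check G[<=1] ((¬alarm ∧ ok) ∧ ¬reset) at every j in [1,2]:
  j=1: fails at 1
  j=2: fails at 2
Fails at j=1 → formula fails.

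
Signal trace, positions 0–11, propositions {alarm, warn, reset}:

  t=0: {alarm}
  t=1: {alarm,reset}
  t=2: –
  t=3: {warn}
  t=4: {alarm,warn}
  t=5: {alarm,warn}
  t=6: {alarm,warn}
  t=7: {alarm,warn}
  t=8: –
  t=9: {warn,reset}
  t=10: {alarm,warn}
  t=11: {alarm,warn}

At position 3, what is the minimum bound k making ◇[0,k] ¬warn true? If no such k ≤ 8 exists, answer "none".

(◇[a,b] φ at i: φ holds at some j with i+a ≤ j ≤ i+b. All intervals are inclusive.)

5

Scan j = 3,4,… for ¬warn:
  j=3: fails
  j=4: fails
  j=5: fails
  j=6: fails
  j=7: fails
  j=8: holds
First hit at j=8, so smallest k = 8-3 = 5.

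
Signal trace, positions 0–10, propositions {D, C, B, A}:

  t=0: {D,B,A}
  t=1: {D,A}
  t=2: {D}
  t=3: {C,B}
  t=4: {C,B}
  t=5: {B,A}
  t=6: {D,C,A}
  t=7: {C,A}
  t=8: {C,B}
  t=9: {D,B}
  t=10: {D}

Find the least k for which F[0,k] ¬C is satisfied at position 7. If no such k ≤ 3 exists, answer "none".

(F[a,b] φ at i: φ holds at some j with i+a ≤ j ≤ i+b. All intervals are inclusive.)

Scan j = 7,8,… for ¬C:
  j=7: fails
  j=8: fails
  j=9: holds
First hit at j=9, so smallest k = 9-7 = 2.

2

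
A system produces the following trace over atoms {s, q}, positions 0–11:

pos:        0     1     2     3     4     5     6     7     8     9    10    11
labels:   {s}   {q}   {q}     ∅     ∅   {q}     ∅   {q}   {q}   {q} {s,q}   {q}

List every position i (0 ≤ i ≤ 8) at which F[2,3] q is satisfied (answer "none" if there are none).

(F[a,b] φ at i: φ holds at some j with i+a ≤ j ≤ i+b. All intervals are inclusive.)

Evaluate at each i in [0,8]:
  i=0: ✓ (witness j=2)
  i=1: ✗ (none in [3,4])
  i=2: ✓ (witness j=5)
  i=3: ✓ (witness j=5)
  i=4: ✓ (witness j=7)
  i=5: ✓ (witness j=7)
  i=6: ✓ (witness j=8)
  i=7: ✓ (witness j=9)
  i=8: ✓ (witness j=10)

0, 2, 3, 4, 5, 6, 7, 8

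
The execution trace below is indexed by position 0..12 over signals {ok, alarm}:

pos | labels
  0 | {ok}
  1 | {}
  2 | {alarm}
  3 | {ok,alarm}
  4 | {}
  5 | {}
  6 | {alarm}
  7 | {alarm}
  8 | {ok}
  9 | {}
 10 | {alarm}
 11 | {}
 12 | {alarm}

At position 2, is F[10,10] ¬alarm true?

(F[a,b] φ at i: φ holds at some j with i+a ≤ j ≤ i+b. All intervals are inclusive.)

False

Check ¬alarm at each j in [12,12]:
  j=12: false
No position in the window satisfies it → formula fails.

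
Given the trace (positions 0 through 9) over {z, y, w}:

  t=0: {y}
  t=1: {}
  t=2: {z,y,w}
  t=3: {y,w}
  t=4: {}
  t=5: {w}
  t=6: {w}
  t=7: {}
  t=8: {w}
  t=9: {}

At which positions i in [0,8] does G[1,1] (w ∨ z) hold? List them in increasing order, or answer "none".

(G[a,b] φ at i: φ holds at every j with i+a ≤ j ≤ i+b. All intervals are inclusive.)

Evaluate at each i in [0,8]:
  i=0: ✗ (fails at j=1)
  i=1: ✓ (all of [2,2])
  i=2: ✓ (all of [3,3])
  i=3: ✗ (fails at j=4)
  i=4: ✓ (all of [5,5])
  i=5: ✓ (all of [6,6])
  i=6: ✗ (fails at j=7)
  i=7: ✓ (all of [8,8])
  i=8: ✗ (fails at j=9)

1, 2, 4, 5, 7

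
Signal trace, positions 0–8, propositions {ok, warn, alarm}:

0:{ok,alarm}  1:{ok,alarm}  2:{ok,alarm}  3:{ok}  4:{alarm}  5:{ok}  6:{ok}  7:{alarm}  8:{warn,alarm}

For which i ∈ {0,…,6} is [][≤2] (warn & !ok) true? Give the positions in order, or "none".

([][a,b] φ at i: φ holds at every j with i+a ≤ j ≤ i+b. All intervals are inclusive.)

none

Evaluate at each i in [0,6]:
  i=0: ✗ (fails at j=0)
  i=1: ✗ (fails at j=1)
  i=2: ✗ (fails at j=2)
  i=3: ✗ (fails at j=3)
  i=4: ✗ (fails at j=4)
  i=5: ✗ (fails at j=5)
  i=6: ✗ (fails at j=6)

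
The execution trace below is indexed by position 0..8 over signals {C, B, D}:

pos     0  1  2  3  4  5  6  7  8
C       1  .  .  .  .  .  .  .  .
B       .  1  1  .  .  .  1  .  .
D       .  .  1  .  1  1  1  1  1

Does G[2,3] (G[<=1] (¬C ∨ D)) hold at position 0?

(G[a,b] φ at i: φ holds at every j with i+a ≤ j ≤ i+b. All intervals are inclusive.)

Check G[<=1] (¬C ∨ D) at every j in [2,3]:
  j=2: holds on [2,3]
  j=3: holds on [3,4]
All positions satisfy it → formula holds.

Yes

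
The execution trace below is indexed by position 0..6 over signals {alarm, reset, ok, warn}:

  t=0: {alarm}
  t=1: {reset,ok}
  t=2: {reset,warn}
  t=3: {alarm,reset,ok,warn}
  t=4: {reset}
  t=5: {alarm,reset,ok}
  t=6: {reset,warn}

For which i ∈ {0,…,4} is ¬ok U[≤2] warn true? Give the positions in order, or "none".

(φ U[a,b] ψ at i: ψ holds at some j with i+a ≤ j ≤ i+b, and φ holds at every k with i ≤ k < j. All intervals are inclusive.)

Evaluate at each i in [0,4]:
  i=0: ✗ (lhs fails at k=1 before rhs at j=2)
  i=1: ✗ (lhs fails at k=1 before rhs at j=2)
  i=2: ✓ (rhs at j=2)
  i=3: ✓ (rhs at j=3)
  i=4: ✗ (lhs fails at k=5 before rhs at j=6)

2, 3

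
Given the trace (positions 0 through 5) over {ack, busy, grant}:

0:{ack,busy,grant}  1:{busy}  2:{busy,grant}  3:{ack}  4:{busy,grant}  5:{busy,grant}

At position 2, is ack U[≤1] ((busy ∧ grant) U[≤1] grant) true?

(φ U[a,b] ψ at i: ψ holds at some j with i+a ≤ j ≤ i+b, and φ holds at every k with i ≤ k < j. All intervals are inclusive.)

Holds

Need some j in [2,3] with ((busy ∧ grant) U[≤1] grant), and ack at every k in [2,j-1].
  j=2: ((busy ∧ grant) U[≤1] grant) holds; no prefix to check → satisfied.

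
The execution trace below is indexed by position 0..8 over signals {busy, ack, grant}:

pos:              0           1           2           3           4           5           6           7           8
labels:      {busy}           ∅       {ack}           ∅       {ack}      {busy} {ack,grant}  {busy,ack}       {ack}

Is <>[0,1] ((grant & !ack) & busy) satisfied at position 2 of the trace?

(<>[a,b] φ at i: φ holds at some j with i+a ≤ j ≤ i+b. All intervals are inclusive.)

False

Check ((grant & !ack) & busy) at each j in [2,3]:
  j=2: false
  j=3: false
No position in the window satisfies it → formula fails.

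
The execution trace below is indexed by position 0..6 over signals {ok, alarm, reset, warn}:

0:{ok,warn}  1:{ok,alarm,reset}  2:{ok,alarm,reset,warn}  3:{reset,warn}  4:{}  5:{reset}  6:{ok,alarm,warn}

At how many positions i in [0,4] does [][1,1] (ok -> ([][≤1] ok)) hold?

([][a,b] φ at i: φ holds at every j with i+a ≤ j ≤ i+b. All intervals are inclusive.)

Evaluate at each i in [0,4]:
  i=0: ✓ (all of [1,1])
  i=1: ✗ (fails at j=2)
  i=2: ✓ (all of [3,3])
  i=3: ✓ (all of [4,4])
  i=4: ✓ (all of [5,5])
Positions where it holds: {0, 2, 3, 4} → 4.

4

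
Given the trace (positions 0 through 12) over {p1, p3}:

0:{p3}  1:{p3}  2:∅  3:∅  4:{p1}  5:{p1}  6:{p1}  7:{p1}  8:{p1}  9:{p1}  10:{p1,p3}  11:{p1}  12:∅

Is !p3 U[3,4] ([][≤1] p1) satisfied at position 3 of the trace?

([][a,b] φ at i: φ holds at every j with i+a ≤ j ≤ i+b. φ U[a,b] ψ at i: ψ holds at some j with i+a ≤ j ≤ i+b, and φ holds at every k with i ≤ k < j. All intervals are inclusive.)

Need some j in [6,7] with [][≤1] p1, and !p3 at every k in [3,j-1].
  j=6: [][≤1] p1 holds; !p3 holds at every k in [3,5] → satisfied.

Holds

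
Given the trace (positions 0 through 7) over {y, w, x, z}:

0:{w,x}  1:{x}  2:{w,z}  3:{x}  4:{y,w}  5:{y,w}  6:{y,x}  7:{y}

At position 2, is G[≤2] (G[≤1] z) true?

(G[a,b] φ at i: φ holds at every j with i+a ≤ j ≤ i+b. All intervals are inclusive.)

Does not hold

Check G[≤1] z at every j in [2,4]:
  j=2: fails at 3
  j=3: fails at 3
  j=4: fails at 4
Fails at j=2 → formula fails.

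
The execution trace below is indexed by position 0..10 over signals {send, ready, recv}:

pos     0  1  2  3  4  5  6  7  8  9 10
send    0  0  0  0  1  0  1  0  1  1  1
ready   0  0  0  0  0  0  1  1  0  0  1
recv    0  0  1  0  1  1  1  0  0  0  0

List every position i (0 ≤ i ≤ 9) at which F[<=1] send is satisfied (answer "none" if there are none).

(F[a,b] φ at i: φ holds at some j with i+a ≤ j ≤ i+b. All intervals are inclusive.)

3, 4, 5, 6, 7, 8, 9

Evaluate at each i in [0,9]:
  i=0: ✗ (none in [0,1])
  i=1: ✗ (none in [1,2])
  i=2: ✗ (none in [2,3])
  i=3: ✓ (witness j=4)
  i=4: ✓ (witness j=4)
  i=5: ✓ (witness j=6)
  i=6: ✓ (witness j=6)
  i=7: ✓ (witness j=8)
  i=8: ✓ (witness j=8)
  i=9: ✓ (witness j=9)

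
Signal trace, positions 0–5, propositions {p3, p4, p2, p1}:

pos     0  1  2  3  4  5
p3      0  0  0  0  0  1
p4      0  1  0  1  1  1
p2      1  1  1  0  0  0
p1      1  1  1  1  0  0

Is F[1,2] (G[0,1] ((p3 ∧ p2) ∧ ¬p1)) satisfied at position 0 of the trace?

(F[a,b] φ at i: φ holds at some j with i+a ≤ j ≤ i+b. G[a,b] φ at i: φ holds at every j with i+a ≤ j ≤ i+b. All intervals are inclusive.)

Does not hold

Check G[0,1] ((p3 ∧ p2) ∧ ¬p1) at each j in [1,2]:
  j=1: fails at 1
  j=2: fails at 2
No position in the window satisfies it → formula fails.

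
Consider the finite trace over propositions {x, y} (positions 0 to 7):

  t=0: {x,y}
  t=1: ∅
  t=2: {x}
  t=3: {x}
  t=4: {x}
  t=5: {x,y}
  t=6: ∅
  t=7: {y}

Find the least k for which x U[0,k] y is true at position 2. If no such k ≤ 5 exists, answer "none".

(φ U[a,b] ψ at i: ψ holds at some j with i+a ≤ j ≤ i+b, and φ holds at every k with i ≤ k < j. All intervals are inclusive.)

3

Need earliest j ≥ 2 with y, and x at every k in [2,j-1].
  j=2: rhs fails.
  j=3: rhs fails.
  j=4: rhs fails.
  j=5: rhs holds; lhs holds on [2,4]. k = 3.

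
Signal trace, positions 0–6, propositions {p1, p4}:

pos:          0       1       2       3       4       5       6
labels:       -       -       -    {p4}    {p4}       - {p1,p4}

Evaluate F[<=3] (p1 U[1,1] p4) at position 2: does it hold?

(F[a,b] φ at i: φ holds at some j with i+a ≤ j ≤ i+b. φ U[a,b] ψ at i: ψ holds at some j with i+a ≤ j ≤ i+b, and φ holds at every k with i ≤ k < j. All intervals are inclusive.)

Does not hold

Check (p1 U[1,1] p4) at each j in [2,5]:
  j=2: fails
  j=3: fails
  j=4: fails
  j=5: fails
No position in the window satisfies it → formula fails.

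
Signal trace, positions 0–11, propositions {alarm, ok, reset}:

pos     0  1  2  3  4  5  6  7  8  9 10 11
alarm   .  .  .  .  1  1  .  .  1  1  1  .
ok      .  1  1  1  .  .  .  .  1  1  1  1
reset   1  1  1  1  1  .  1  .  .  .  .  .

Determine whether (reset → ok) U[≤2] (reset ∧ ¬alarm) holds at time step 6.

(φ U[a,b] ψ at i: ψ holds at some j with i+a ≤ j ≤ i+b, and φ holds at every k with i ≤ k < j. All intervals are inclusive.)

Need some j in [6,8] with (reset ∧ ¬alarm), and (reset → ok) at every k in [6,j-1].
  j=6: (reset ∧ ¬alarm) holds; no prefix to check → satisfied.

True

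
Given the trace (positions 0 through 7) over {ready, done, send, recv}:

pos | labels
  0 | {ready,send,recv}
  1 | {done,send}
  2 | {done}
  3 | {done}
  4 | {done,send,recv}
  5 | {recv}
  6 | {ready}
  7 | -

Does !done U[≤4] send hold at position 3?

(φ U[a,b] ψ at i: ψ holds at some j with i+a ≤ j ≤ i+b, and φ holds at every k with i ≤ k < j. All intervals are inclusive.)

False

Need some j in [3,7] with send, and !done at every k in [3,j-1].
  j=3: send false.
  j=4: send holds, but !done fails at k=3 → not this j.
  j=5: send false.
  j=6: send false.
  j=7: send false.
No j in the window works → until fails.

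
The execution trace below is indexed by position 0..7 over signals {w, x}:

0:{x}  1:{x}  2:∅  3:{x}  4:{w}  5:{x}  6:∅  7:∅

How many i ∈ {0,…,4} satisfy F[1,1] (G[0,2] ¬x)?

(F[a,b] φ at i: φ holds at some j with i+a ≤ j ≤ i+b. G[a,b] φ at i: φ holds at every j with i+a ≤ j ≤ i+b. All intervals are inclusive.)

Evaluate at each i in [0,4]:
  i=0: ✗ (none in [1,1])
  i=1: ✗ (none in [2,2])
  i=2: ✗ (none in [3,3])
  i=3: ✗ (none in [4,4])
  i=4: ✗ (none in [5,5])
Positions where it holds: {} → 0.

0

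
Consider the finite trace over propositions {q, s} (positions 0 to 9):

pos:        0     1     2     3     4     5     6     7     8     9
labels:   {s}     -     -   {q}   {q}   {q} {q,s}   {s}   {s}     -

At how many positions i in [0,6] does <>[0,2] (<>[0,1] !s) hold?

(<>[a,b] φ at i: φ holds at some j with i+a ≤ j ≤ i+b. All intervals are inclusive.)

Evaluate at each i in [0,6]:
  i=0: ✓ (witness j=0)
  i=1: ✓ (witness j=1)
  i=2: ✓ (witness j=2)
  i=3: ✓ (witness j=3)
  i=4: ✓ (witness j=4)
  i=5: ✓ (witness j=5)
  i=6: ✓ (witness j=8)
Positions where it holds: {0, 1, 2, 3, 4, 5, 6} → 7.

7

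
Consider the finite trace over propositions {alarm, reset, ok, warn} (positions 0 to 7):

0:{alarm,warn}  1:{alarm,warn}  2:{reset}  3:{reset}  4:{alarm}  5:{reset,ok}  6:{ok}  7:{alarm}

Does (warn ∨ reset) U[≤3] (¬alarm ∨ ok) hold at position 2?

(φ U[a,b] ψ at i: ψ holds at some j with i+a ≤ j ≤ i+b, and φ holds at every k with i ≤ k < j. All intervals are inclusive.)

Yes

Need some j in [2,5] with (¬alarm ∨ ok), and (warn ∨ reset) at every k in [2,j-1].
  j=2: (¬alarm ∨ ok) holds; no prefix to check → satisfied.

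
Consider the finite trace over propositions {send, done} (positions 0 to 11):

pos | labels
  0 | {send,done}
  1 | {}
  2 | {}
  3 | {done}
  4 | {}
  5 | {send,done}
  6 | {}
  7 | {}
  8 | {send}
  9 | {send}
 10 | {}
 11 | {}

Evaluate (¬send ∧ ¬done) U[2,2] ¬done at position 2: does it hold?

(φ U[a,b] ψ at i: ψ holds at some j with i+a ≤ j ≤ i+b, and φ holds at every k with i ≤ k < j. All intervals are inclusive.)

False

Need some j in [4,4] with ¬done, and (¬send ∧ ¬done) at every k in [2,j-1].
  j=4: ¬done holds, but (¬send ∧ ¬done) fails at k=3 → not this j.
No j in the window works → until fails.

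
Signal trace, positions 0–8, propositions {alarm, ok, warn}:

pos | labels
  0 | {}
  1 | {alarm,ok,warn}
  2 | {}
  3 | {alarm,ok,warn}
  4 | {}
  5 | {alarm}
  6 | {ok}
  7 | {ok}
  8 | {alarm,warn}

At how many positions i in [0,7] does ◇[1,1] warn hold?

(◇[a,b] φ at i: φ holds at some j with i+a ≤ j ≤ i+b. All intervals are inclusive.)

3

Evaluate at each i in [0,7]:
  i=0: ✓ (witness j=1)
  i=1: ✗ (none in [2,2])
  i=2: ✓ (witness j=3)
  i=3: ✗ (none in [4,4])
  i=4: ✗ (none in [5,5])
  i=5: ✗ (none in [6,6])
  i=6: ✗ (none in [7,7])
  i=7: ✓ (witness j=8)
Positions where it holds: {0, 2, 7} → 3.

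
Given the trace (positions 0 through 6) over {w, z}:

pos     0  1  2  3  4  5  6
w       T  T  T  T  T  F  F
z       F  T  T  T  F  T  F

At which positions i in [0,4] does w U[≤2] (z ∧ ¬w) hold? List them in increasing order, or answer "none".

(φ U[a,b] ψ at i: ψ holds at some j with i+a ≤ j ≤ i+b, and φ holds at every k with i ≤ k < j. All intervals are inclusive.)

Evaluate at each i in [0,4]:
  i=0: ✗ (no rhs in [0,2])
  i=1: ✗ (no rhs in [1,3])
  i=2: ✗ (no rhs in [2,4])
  i=3: ✓ (rhs at j=5; lhs holds on [3,4])
  i=4: ✓ (rhs at j=5; lhs holds on [4,4])

3, 4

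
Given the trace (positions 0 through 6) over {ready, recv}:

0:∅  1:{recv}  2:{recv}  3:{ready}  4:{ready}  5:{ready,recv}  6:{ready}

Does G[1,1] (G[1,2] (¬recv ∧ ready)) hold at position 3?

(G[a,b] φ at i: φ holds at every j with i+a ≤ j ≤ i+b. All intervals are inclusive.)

Check G[1,2] (¬recv ∧ ready) at every j in [4,4]:
  j=4: fails at 5
Fails at j=4 → formula fails.

Does not hold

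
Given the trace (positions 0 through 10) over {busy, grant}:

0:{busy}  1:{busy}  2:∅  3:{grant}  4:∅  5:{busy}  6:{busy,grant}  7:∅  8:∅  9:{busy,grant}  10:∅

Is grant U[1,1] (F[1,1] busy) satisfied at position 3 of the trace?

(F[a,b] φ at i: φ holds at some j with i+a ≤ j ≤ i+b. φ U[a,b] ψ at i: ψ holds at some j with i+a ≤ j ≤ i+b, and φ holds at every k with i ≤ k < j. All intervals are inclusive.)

Holds

Need some j in [4,4] with F[1,1] busy, and grant at every k in [3,j-1].
  j=4: F[1,1] busy holds; grant holds at every k in [3,3] → satisfied.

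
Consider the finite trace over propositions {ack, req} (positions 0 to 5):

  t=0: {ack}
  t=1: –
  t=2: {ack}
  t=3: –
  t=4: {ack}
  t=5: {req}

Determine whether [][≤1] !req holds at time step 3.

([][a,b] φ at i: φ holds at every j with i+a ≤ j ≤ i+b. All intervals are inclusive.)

Holds

Check !req at every j in [3,4]:
  j=3: true
  j=4: true
All positions satisfy it → formula holds.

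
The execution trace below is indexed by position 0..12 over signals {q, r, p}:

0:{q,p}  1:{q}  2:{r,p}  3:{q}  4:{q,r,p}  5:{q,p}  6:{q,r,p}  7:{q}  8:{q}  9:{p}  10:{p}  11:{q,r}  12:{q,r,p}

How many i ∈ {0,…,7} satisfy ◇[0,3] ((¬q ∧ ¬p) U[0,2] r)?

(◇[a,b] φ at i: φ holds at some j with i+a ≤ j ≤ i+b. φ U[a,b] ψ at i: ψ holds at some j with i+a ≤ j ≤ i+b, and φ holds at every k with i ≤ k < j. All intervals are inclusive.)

Evaluate at each i in [0,7]:
  i=0: ✓ (witness j=2)
  i=1: ✓ (witness j=2)
  i=2: ✓ (witness j=2)
  i=3: ✓ (witness j=4)
  i=4: ✓ (witness j=4)
  i=5: ✓ (witness j=6)
  i=6: ✓ (witness j=6)
  i=7: ✗ (none in [7,10])
Positions where it holds: {0, 1, 2, 3, 4, 5, 6} → 7.

7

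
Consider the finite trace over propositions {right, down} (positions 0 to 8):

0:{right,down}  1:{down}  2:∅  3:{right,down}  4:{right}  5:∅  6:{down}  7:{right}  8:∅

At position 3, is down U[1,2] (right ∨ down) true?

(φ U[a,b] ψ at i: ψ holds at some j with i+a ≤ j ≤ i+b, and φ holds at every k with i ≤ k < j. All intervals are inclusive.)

Need some j in [4,5] with (right ∨ down), and down at every k in [3,j-1].
  j=4: (right ∨ down) holds; down holds at every k in [3,3] → satisfied.

True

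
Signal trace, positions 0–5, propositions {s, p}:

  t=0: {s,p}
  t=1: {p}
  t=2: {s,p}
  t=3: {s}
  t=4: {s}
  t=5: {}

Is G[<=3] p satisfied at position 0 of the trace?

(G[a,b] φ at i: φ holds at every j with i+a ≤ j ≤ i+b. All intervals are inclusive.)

Check p at every j in [0,3]:
  j=0: true
  j=1: true
  j=2: true
  j=3: false
Fails at j=3 → formula fails.

No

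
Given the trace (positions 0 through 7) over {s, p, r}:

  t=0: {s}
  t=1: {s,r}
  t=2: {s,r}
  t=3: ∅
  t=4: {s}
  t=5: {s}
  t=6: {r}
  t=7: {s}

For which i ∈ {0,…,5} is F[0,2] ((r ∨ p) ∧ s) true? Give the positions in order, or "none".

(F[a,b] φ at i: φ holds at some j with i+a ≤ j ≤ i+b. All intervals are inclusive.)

Evaluate at each i in [0,5]:
  i=0: ✓ (witness j=1)
  i=1: ✓ (witness j=1)
  i=2: ✓ (witness j=2)
  i=3: ✗ (none in [3,5])
  i=4: ✗ (none in [4,6])
  i=5: ✗ (none in [5,7])

0, 1, 2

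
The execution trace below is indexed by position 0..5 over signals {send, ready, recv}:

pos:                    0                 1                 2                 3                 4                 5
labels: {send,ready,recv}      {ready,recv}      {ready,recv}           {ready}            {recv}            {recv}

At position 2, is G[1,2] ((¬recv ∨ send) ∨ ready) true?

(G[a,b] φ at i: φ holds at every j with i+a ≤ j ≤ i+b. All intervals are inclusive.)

False

Check ((¬recv ∨ send) ∨ ready) at every j in [3,4]:
  j=3: true
  j=4: false
Fails at j=4 → formula fails.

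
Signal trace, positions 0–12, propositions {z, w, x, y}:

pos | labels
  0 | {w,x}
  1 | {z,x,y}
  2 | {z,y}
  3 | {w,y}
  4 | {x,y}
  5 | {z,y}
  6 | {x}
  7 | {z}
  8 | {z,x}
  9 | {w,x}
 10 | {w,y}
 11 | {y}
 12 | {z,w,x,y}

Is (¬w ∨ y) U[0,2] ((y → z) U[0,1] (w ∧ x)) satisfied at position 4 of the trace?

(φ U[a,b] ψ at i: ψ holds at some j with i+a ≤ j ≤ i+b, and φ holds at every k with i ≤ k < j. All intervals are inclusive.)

No

Need some j in [4,6] with ((y → z) U[0,1] (w ∧ x)), and (¬w ∨ y) at every k in [4,j-1].
  j=4: ((y → z) U[0,1] (w ∧ x)) — fails.
  j=5: ((y → z) U[0,1] (w ∧ x)) — fails.
  j=6: ((y → z) U[0,1] (w ∧ x)) — fails.
No j in the window works → until fails.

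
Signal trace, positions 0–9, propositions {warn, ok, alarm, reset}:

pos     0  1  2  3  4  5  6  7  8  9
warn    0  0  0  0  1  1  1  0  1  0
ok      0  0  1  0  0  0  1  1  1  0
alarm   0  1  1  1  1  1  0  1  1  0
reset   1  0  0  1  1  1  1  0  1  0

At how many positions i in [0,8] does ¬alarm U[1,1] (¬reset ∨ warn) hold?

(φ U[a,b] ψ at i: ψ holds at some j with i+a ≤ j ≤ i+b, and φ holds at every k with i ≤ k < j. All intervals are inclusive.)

2

Evaluate at each i in [0,8]:
  i=0: ✓ (rhs at j=1; lhs holds on [0,0])
  i=1: ✗ (lhs fails at k=1 before rhs at j=2)
  i=2: ✗ (no rhs in [3,3])
  i=3: ✗ (lhs fails at k=3 before rhs at j=4)
  i=4: ✗ (lhs fails at k=4 before rhs at j=5)
  i=5: ✗ (lhs fails at k=5 before rhs at j=6)
  i=6: ✓ (rhs at j=7; lhs holds on [6,6])
  i=7: ✗ (lhs fails at k=7 before rhs at j=8)
  i=8: ✗ (lhs fails at k=8 before rhs at j=9)
Positions where it holds: {0, 6} → 2.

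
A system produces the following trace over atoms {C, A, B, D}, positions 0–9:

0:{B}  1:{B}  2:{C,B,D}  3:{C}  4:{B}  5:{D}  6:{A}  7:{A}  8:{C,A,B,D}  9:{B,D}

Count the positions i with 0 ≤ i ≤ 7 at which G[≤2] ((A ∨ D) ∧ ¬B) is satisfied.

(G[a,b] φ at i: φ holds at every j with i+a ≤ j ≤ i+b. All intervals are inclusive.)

Evaluate at each i in [0,7]:
  i=0: ✗ (fails at j=0)
  i=1: ✗ (fails at j=1)
  i=2: ✗ (fails at j=2)
  i=3: ✗ (fails at j=3)
  i=4: ✗ (fails at j=4)
  i=5: ✓ (all of [5,7])
  i=6: ✗ (fails at j=8)
  i=7: ✗ (fails at j=8)
Positions where it holds: {5} → 1.

1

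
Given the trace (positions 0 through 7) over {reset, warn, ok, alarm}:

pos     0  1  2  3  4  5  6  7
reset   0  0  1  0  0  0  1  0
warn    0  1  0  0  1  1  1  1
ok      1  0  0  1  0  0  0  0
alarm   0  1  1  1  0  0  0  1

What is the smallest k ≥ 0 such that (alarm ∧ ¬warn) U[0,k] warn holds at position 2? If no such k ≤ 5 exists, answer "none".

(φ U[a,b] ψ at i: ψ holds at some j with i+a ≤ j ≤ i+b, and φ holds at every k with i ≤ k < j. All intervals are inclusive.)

Need earliest j ≥ 2 with warn, and (alarm ∧ ¬warn) at every k in [2,j-1].
  j=2: rhs fails.
  j=3: rhs fails.
  j=4: rhs holds; lhs holds on [2,3]. k = 2.

2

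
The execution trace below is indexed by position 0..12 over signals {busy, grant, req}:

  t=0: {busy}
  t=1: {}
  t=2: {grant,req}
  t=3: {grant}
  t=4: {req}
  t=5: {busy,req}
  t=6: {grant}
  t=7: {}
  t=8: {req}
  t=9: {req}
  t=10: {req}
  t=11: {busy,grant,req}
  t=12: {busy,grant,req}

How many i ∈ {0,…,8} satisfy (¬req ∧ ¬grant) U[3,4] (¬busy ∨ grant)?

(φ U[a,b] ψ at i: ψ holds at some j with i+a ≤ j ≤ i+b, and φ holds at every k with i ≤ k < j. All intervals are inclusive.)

Evaluate at each i in [0,8]:
  i=0: ✗ (lhs fails at k=2 before rhs at j=3)
  i=1: ✗ (lhs fails at k=2 before rhs at j=4)
  i=2: ✗ (lhs fails at k=2 before rhs at j=6)
  i=3: ✗ (lhs fails at k=3 before rhs at j=6)
  i=4: ✗ (lhs fails at k=4 before rhs at j=7)
  i=5: ✗ (lhs fails at k=5 before rhs at j=8)
  i=6: ✗ (lhs fails at k=6 before rhs at j=9)
  i=7: ✗ (lhs fails at k=8 before rhs at j=10)
  i=8: ✗ (lhs fails at k=8 before rhs at j=11)
Positions where it holds: {} → 0.

0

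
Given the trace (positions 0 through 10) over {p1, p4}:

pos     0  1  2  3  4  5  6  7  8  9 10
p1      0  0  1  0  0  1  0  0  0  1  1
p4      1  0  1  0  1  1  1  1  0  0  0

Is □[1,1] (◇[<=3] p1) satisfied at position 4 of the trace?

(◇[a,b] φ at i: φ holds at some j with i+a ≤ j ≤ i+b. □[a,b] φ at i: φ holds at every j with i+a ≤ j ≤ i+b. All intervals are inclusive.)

True

Check ◇[<=3] p1 at every j in [5,5]:
  j=5: holds (witness at 5)
All positions satisfy it → formula holds.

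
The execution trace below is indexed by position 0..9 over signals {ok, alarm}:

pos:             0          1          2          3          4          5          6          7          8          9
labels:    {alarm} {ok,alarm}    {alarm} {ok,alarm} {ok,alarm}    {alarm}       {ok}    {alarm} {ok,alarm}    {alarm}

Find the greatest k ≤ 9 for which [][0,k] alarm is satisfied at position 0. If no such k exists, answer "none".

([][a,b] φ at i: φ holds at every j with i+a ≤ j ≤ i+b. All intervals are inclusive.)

alarm must hold from j=0 onward; find where it first fails.
  j=0: holds
  j=1: holds
  j=2: holds
  j=3: holds
  j=4: holds
  j=5: holds
  j=6: fails
Holds on [0,5], so largest k = 5.

5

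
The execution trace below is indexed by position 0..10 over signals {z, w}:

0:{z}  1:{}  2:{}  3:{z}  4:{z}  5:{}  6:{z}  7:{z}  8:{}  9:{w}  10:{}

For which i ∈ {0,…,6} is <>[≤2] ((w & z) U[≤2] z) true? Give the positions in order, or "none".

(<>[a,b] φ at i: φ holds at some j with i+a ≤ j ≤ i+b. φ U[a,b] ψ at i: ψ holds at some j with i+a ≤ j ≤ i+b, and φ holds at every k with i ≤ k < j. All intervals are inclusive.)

Evaluate at each i in [0,6]:
  i=0: ✓ (witness j=0)
  i=1: ✓ (witness j=3)
  i=2: ✓ (witness j=3)
  i=3: ✓ (witness j=3)
  i=4: ✓ (witness j=4)
  i=5: ✓ (witness j=6)
  i=6: ✓ (witness j=6)

0, 1, 2, 3, 4, 5, 6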